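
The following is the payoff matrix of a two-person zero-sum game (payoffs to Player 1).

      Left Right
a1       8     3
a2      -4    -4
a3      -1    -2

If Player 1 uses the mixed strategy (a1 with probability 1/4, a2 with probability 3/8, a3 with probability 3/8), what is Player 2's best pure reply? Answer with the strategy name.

Right

If Player 2 plays Left, Player 1's expected payoff is (1/4)·8 + (3/8)·(-4) + (3/8)·(-1) = 1/8.
If Player 2 plays Right, Player 1's expected payoff is (1/4)·3 + (3/8)·(-4) + (3/8)·(-2) = -3/2.
Player 2 minimizes Player 1's payoff; the smallest is -3/2, so the best response is Right.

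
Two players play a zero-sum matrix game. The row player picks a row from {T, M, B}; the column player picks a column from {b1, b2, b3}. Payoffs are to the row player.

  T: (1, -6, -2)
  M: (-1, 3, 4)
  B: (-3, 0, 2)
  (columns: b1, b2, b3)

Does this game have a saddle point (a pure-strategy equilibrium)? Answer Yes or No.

No

Row minima: T → -6, M → -1, B → -3; maximin = -1.
Column maxima: b1 → 1, b2 → 3, b3 → 4; minimax = 1.
-1 ≠ 1, so no pure-strategy equilibrium exists.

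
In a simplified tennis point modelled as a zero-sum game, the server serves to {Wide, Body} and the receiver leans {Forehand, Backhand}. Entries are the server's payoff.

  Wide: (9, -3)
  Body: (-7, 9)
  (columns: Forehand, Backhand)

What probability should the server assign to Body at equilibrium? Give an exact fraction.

3/7

Row minima: Wide → -3, Body → -7; maximin = -3.
Column maxima: Forehand → 9, Backhand → 9; minimax = 9.
-3 ≠ 9, so there is no saddle point; optimal play is mixed.
Let the server play Wide with probability p. Expected payoff against Forehand: 9p + (-7)(1−p) = 16p − 7; against Backhand: (-3)p + 9(1−p) = −12p + 9.
Setting these equal: 16p − 7 = −12p + 9 ⇒ 28p = 16 ⇒ p = 4/7, and the value is (16)·(4/7) − 7 = 15/7.
For the receiver: with q = P(Forehand), equating Wide's and Body's payoffs gives 12q − 3 = −16q + 9 ⇒ q = 3/7.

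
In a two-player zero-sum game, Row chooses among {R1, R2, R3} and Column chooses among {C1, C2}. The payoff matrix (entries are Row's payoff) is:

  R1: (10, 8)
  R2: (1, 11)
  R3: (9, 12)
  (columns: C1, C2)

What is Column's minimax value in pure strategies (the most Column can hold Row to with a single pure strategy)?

10

Column maxima: C1 → 10, C2 → 12.
The smallest of these is 10.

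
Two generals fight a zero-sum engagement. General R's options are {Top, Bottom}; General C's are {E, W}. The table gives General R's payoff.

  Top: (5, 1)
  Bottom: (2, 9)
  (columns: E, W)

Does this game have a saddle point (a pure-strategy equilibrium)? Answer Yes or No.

Row minima: Top → 1, Bottom → 2; maximin = 2.
Column maxima: E → 5, W → 9; minimax = 5.
2 ≠ 5, so no pure-strategy equilibrium exists.

No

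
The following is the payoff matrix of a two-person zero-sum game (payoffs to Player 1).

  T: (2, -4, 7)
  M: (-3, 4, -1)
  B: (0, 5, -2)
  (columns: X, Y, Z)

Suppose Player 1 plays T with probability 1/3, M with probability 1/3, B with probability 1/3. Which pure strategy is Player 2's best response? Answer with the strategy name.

X

If Player 2 plays X, Player 1's expected payoff is (1/3)·2 + (1/3)·(-3) + (1/3)·0 = -1/3.
If Player 2 plays Y, Player 1's expected payoff is (1/3)·(-4) + (1/3)·4 + (1/3)·5 = 5/3.
If Player 2 plays Z, Player 1's expected payoff is (1/3)·7 + (1/3)·(-1) + (1/3)·(-2) = 4/3.
Player 2 minimizes Player 1's payoff; the smallest is -1/3, so the best response is X.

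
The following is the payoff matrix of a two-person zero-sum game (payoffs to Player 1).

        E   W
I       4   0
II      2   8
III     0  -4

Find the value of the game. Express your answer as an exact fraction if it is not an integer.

Row minima: I → 0, II → 2, III → -4; maximin = 2.
Column maxima: E → 4, W → 8; minimax = 4.
2 ≠ 4, so there is no saddle point; optimal play is mixed.
III is strictly dominated by I, so Player 1 never plays it.
On the remaining 2×2 (I, II vs E, W):
Let Player 1 play I with probability p. Expected payoff against E: 4p + 2(1−p) = 2p + 2; against W: 0p + 8(1−p) = −8p + 8.
Setting these equal: 2p + 2 = −8p + 8 ⇒ 10p = 6 ⇒ p = 3/5, and the value is (2)·(3/5) + 2 = 16/5.
For Player 2: with q = P(E), equating I's and II's payoffs gives 4q = −6q + 8 ⇒ q = 4/5.

16/5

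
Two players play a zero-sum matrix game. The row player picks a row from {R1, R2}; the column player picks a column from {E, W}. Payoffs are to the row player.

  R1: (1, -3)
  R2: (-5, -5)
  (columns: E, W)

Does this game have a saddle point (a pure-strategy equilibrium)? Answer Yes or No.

Row minima: R1 → -3, R2 → -5; maximin = -3.
Column maxima: E → 1, W → -3; minimax = -3.
maximin = minimax = -3, so a saddle point exists.

Yes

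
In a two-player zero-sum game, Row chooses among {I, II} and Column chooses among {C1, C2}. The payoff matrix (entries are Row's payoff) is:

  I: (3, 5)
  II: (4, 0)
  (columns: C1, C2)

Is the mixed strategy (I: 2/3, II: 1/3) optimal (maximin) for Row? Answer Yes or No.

Against C1 this mix gives (2/3)·3 + (1/3)·4 = 10/3.
Against C2 this mix gives (2/3)·5 + (1/3)·0 = 10/3.
All of Column's active replies (C1, C2) yield 10/3, and no column does worse for Row. The mix makes Column indifferent and guarantees 10/3, so it is optimal.

Yes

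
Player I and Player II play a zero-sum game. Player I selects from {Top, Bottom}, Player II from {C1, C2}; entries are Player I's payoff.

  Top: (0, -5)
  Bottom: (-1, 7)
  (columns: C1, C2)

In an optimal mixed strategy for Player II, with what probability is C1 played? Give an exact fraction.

12/13

Row minima: Top → -5, Bottom → -1; maximin = -1.
Column maxima: C1 → 0, C2 → 7; minimax = 0.
-1 ≠ 0, so there is no saddle point; optimal play is mixed.
Let Player I play Top with probability p. Expected payoff against C1: 0p + (-1)(1−p) = p − 1; against C2: (-5)p + 7(1−p) = −12p + 7.
Setting these equal: p − 1 = −12p + 7 ⇒ 13p = 8 ⇒ p = 8/13, and the value is (1)·(8/13) − 1 = -5/13.
For Player II: with q = P(C1), equating Top's and Bottom's payoffs gives 5q − 5 = −8q + 7 ⇒ q = 12/13.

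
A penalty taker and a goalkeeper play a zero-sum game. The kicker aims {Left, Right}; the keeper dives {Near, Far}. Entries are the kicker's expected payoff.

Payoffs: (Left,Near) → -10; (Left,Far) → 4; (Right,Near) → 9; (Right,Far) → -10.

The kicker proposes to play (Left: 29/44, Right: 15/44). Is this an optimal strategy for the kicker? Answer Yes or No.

No

Against Near this mix gives (29/44)·(-10) + (15/44)·9 = -155/44.
Against Far this mix gives (29/44)·4 + (15/44)·(-10) = -17/22.
The keeper will play Near, holding the kicker to -155/44. Shifting weight toward the row that does better against Near would raise this floor (the equalizing mix achieves -64/33 against both Near and Far), so the proposed strategy is not optimal.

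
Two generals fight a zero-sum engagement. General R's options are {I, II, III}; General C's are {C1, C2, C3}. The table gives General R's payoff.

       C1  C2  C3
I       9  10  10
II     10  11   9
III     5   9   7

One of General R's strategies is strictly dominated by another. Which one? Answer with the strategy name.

I gives a strictly higher payoff than III against every column: 9 > 5, 10 > 9, 10 > 7.
So III is strictly dominated and General R never plays it.

III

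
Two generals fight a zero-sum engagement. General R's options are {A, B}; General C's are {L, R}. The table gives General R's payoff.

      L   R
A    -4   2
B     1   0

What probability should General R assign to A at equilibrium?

1/7

Row minima: A → -4, B → 0; maximin = 0.
Column maxima: L → 1, R → 2; minimax = 1.
0 ≠ 1, so there is no saddle point; optimal play is mixed.
Let General R play A with probability p. Expected payoff against L: (-4)p + 1(1−p) = −5p + 1; against R: 2p + 0(1−p) = 2p.
Setting these equal: −5p + 1 = 2p ⇒ −7p = -1 ⇒ p = 1/7, and the value is (-5)·(1/7) + 1 = 2/7.
For General C: with q = P(L), equating A's and B's payoffs gives −6q + 2 = q ⇒ q = 2/7.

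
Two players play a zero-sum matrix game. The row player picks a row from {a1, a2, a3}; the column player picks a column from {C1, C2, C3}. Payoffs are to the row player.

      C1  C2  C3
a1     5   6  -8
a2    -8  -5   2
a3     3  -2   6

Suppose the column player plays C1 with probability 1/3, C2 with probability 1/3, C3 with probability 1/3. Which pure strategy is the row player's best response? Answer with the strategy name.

Expected payoff of a1: (1/3)·5 + (1/3)·6 + (1/3)·(-8) = 1.
Expected payoff of a2: (1/3)·(-8) + (1/3)·(-5) + (1/3)·2 = -11/3.
Expected payoff of a3: (1/3)·3 + (1/3)·(-2) + (1/3)·6 = 7/3.
The largest is 7/3, so the row player's best response is a3.

a3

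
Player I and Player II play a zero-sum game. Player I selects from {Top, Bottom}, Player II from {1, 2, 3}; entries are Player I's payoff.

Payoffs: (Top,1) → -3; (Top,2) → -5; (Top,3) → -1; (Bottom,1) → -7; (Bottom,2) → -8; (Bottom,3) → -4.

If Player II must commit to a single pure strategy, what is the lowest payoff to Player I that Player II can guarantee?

Column maxima: 1 → -3, 2 → -5, 3 → -1.
The smallest of these is -5.

-5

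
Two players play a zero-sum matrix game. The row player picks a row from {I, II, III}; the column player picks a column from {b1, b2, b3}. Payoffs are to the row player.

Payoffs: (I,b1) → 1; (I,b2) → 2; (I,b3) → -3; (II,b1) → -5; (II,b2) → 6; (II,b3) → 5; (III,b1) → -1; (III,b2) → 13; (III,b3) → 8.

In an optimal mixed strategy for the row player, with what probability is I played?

9/13

Row minima: I → -3, II → -5, III → -1; maximin = -1.
Column maxima: b1 → 1, b2 → 13, b3 → 8; minimax = 1.
-1 ≠ 1, so there is no saddle point; optimal play is mixed.
II is strictly dominated by III, so the row player never plays it.
b2 is strictly dominated by b1 (it gives the row player strictly more in every row), so the column player never plays it.
On the remaining 2×2 (I, III vs b1, b3):
Let the row player play I with probability p. Expected payoff against b1: 1p + (-1)(1−p) = 2p − 1; against b3: (-3)p + 8(1−p) = −11p + 8.
Setting these equal: 2p − 1 = −11p + 8 ⇒ 13p = 9 ⇒ p = 9/13, and the value is (2)·(9/13) − 1 = 5/13.
For the column player: with q = P(b1), equating I's and III's payoffs gives 4q − 3 = −9q + 8 ⇒ q = 11/13.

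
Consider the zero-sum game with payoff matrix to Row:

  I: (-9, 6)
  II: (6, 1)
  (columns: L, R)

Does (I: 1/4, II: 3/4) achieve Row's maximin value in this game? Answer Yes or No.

Against L this mix gives (1/4)·(-9) + (3/4)·6 = 9/4.
Against R this mix gives (1/4)·6 + (3/4)·1 = 9/4.
All of Column's active replies (L, R) yield 9/4, and no column does worse for Row. The mix makes Column indifferent and guarantees 9/4, so it is optimal.

Yes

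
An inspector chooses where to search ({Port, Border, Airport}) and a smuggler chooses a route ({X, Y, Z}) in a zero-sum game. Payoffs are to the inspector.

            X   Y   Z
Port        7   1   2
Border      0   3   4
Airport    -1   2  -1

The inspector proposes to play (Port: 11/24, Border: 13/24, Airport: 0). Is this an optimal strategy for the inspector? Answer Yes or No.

Against X this mix gives (11/24)·7 + (13/24)·0 = 77/24.
Against Y this mix gives (11/24)·1 + (13/24)·3 = 25/12.
Against Z this mix gives (11/24)·2 + (13/24)·4 = 37/12.
The smuggler will play Y, holding the inspector to 25/12. Shifting weight toward the row that does better against Y would raise this floor (the equalizing mix achieves 7/3 against both Y and X), so the proposed strategy is not optimal.

No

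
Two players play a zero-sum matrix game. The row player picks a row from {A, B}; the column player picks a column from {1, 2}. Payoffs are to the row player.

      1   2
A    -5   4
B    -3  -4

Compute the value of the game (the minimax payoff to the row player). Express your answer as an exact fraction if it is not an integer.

-16/5

Row minima: A → -5, B → -4; maximin = -4.
Column maxima: 1 → -3, 2 → 4; minimax = -3.
-4 ≠ -3, so there is no saddle point; optimal play is mixed.
Let the row player play A with probability p. Expected payoff against 1: (-5)p + (-3)(1−p) = −2p − 3; against 2: 4p + (-4)(1−p) = 8p − 4.
Setting these equal: −2p − 3 = 8p − 4 ⇒ −10p = -1 ⇒ p = 1/10, and the value is (-2)·(1/10) − 3 = -16/5.
For the column player: with q = P(1), equating A's and B's payoffs gives −9q + 4 = q − 4 ⇒ q = 4/5.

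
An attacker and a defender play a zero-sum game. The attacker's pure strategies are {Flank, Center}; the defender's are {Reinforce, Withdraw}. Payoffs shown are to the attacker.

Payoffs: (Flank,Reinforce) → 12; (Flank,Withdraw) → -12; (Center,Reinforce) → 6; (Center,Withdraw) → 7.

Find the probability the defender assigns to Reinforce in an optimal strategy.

Row minima: Flank → -12, Center → 6; maximin = 6.
Column maxima: Reinforce → 12, Withdraw → 7; minimax = 7.
6 ≠ 7, so there is no saddle point; optimal play is mixed.
Let the attacker play Flank with probability p. Expected payoff against Reinforce: 12p + 6(1−p) = 6p + 6; against Withdraw: (-12)p + 7(1−p) = −19p + 7.
Setting these equal: 6p + 6 = −19p + 7 ⇒ 25p = 1 ⇒ p = 1/25, and the value is (6)·(1/25) + 6 = 156/25.
For the defender: with q = P(Reinforce), equating Flank's and Center's payoffs gives 24q − 12 = −q + 7 ⇒ q = 19/25.

19/25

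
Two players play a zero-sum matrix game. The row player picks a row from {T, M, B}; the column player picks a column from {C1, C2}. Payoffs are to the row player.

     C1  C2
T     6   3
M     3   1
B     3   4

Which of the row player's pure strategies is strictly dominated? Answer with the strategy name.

T gives a strictly higher payoff than M against every column: 6 > 3, 3 > 1.
So M is strictly dominated and the row player never plays it.

M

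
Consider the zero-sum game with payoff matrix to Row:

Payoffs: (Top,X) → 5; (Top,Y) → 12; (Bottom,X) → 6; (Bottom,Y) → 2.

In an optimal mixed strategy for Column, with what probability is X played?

10/11

Row minima: Top → 5, Bottom → 2; maximin = 5.
Column maxima: X → 6, Y → 12; minimax = 6.
5 ≠ 6, so there is no saddle point; optimal play is mixed.
Let Row play Top with probability p. Expected payoff against X: 5p + 6(1−p) = −p + 6; against Y: 12p + 2(1−p) = 10p + 2.
Setting these equal: −p + 6 = 10p + 2 ⇒ −11p = -4 ⇒ p = 4/11, and the value is (-1)·(4/11) + 6 = 62/11.
For Column: with q = P(X), equating Top's and Bottom's payoffs gives −7q + 12 = 4q + 2 ⇒ q = 10/11.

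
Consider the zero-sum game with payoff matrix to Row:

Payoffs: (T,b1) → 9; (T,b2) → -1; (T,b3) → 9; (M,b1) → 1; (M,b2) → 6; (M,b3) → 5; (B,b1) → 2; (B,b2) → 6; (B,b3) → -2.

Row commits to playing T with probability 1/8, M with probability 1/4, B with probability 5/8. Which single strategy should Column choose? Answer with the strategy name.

If Column plays b1, Row's expected payoff is (1/8)·9 + (1/4)·1 + (5/8)·2 = 21/8.
If Column plays b2, Row's expected payoff is (1/8)·(-1) + (1/4)·6 + (5/8)·6 = 41/8.
If Column plays b3, Row's expected payoff is (1/8)·9 + (1/4)·5 + (5/8)·(-2) = 9/8.
Column minimizes Row's payoff; the smallest is 9/8, so the best response is b3.

b3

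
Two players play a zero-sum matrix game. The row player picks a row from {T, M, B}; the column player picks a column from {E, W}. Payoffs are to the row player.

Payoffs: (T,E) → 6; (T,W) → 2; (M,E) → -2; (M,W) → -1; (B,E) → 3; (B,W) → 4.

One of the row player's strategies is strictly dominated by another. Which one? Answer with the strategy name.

T gives a strictly higher payoff than M against every column: 6 > -2, 2 > -1.
So M is strictly dominated and the row player never plays it.

M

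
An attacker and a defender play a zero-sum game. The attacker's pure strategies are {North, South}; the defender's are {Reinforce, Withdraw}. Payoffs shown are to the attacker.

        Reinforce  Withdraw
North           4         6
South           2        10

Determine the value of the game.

Row minima: North → 4, South → 2; maximin = 4.
Column maxima: Reinforce → 4, Withdraw → 10; minimax = 4.
Since maximin = minimax = 4, there is a saddle point and the value is 4.

4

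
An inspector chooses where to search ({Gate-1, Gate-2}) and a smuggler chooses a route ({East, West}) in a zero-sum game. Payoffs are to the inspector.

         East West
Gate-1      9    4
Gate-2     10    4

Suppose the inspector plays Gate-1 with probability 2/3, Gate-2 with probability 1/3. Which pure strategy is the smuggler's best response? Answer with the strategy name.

West

If the smuggler plays East, the inspector's expected payoff is (2/3)·9 + (1/3)·10 = 28/3.
If the smuggler plays West, the inspector's expected payoff is (2/3)·4 + (1/3)·4 = 4.
The smuggler minimizes the inspector's payoff; the smallest is 4, so the best response is West.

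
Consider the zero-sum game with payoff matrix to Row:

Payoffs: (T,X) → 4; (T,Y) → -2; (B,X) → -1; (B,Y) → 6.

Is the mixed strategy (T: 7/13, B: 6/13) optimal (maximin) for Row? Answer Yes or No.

Against X this mix gives (7/13)·4 + (6/13)·(-1) = 22/13.
Against Y this mix gives (7/13)·(-2) + (6/13)·6 = 22/13.
All of Column's active replies (X, Y) yield 22/13, and no column does worse for Row. The mix makes Column indifferent and guarantees 22/13, so it is optimal.

Yes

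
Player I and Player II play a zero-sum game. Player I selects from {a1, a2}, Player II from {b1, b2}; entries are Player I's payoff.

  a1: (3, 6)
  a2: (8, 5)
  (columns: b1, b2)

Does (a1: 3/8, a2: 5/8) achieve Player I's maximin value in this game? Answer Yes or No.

No

Against b1 this mix gives (3/8)·3 + (5/8)·8 = 49/8.
Against b2 this mix gives (3/8)·6 + (5/8)·5 = 43/8.
Player II will play b2, holding Player I to 43/8. Shifting weight toward the row that does better against b2 would raise this floor (the equalizing mix achieves 11/2 against both b2 and b1), so the proposed strategy is not optimal.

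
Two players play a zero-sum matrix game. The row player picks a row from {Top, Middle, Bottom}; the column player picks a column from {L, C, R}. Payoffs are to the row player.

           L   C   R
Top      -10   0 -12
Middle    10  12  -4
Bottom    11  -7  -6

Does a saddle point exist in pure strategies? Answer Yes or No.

Row minima: Top → -12, Middle → -4, Bottom → -7; maximin = -4.
Column maxima: L → 11, C → 12, R → -4; minimax = -4.
maximin = minimax = -4, so a saddle point exists.

Yes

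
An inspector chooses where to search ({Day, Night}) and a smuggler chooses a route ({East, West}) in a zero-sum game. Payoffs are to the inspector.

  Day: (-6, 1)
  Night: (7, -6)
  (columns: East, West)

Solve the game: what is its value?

Row minima: Day → -6, Night → -6; maximin = -6.
Column maxima: East → 7, West → 1; minimax = 1.
-6 ≠ 1, so there is no saddle point; optimal play is mixed.
Let the inspector play Day with probability p. Expected payoff against East: (-6)p + 7(1−p) = −13p + 7; against West: 1p + (-6)(1−p) = 7p − 6.
Setting these equal: −13p + 7 = 7p − 6 ⇒ −20p = -13 ⇒ p = 13/20, and the value is (-13)·(13/20) + 7 = -29/20.
For the smuggler: with q = P(East), equating Day's and Night's payoffs gives −7q + 1 = 13q − 6 ⇒ q = 7/20.

-29/20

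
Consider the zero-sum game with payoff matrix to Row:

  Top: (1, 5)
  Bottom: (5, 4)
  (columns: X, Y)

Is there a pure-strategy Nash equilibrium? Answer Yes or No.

Row minima: Top → 1, Bottom → 4; maximin = 4.
Column maxima: X → 5, Y → 5; minimax = 5.
4 ≠ 5, so no pure-strategy equilibrium exists.

No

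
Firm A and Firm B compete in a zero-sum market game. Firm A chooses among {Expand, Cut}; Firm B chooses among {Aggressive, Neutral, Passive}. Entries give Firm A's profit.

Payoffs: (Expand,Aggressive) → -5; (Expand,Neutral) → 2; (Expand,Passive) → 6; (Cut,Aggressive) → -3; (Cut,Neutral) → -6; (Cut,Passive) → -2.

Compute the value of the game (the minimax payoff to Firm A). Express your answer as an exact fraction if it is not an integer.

-18/5

Row minima: Expand → -5, Cut → -6; maximin = -5.
Column maxima: Aggressive → -3, Neutral → 2, Passive → 6; minimax = -3.
-5 ≠ -3, so there is no saddle point; optimal play is mixed.
Passive is strictly dominated by Aggressive (it gives Firm A strictly more in every row), so Firm B never plays it.
On the remaining 2×2 (Expand, Cut vs Aggressive, Neutral):
Let Firm A play Expand with probability p. Expected payoff against Aggressive: (-5)p + (-3)(1−p) = −2p − 3; against Neutral: 2p + (-6)(1−p) = 8p − 6.
Setting these equal: −2p − 3 = 8p − 6 ⇒ −10p = -3 ⇒ p = 3/10, and the value is (-2)·(3/10) − 3 = -18/5.
For Firm B: with q = P(Aggressive), equating Expand's and Cut's payoffs gives −7q + 2 = 3q − 6 ⇒ q = 4/5.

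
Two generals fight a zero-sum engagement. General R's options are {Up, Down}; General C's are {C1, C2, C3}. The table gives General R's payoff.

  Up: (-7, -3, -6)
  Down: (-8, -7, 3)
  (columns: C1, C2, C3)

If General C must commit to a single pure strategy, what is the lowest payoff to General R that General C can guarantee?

-7

Column maxima: C1 → -7, C2 → -3, C3 → 3.
The smallest of these is -7.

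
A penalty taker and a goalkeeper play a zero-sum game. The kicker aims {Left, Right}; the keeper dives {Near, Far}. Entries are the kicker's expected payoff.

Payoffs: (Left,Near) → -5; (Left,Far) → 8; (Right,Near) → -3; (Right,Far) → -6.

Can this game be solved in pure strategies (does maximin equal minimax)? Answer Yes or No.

Row minima: Left → -5, Right → -6; maximin = -5.
Column maxima: Near → -3, Far → 8; minimax = -3.
-5 ≠ -3, so no pure-strategy equilibrium exists.

No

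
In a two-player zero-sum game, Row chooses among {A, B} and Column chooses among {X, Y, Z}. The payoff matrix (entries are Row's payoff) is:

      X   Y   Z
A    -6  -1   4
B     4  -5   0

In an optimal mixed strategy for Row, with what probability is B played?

5/14

Row minima: A → -6, B → -5; maximin = -5.
Column maxima: X → 4, Y → -1, Z → 4; minimax = -1.
-5 ≠ -1, so there is no saddle point; optimal play is mixed.
Z is strictly dominated by Y (it gives Row strictly more in every row), so Column never plays it.
On the remaining 2×2 (A, B vs X, Y):
Let Row play A with probability p. Expected payoff against X: (-6)p + 4(1−p) = −10p + 4; against Y: (-1)p + (-5)(1−p) = 4p − 5.
Setting these equal: −10p + 4 = 4p − 5 ⇒ −14p = -9 ⇒ p = 9/14, and the value is (-10)·(9/14) + 4 = -17/7.
For Column: with q = P(X), equating A's and B's payoffs gives −5q − 1 = 9q − 5 ⇒ q = 2/7.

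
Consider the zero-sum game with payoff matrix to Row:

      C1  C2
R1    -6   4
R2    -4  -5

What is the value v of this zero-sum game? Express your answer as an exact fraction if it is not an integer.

Row minima: R1 → -6, R2 → -5; maximin = -5.
Column maxima: C1 → -4, C2 → 4; minimax = -4.
-5 ≠ -4, so there is no saddle point; optimal play is mixed.
Let Row play R1 with probability p. Expected payoff against C1: (-6)p + (-4)(1−p) = −2p − 4; against C2: 4p + (-5)(1−p) = 9p − 5.
Setting these equal: −2p − 4 = 9p − 5 ⇒ −11p = -1 ⇒ p = 1/11, and the value is (-2)·(1/11) − 4 = -46/11.
For Column: with q = P(C1), equating R1's and R2's payoffs gives −10q + 4 = q − 5 ⇒ q = 9/11.

-46/11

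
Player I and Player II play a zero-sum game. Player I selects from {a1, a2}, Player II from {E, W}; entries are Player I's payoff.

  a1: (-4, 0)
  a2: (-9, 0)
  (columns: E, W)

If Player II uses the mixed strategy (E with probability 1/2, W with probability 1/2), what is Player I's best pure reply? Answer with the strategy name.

a1

Expected payoff of a1: (1/2)·(-4) + (1/2)·0 = -2.
Expected payoff of a2: (1/2)·(-9) + (1/2)·0 = -9/2.
The largest is -2, so Player I's best response is a1.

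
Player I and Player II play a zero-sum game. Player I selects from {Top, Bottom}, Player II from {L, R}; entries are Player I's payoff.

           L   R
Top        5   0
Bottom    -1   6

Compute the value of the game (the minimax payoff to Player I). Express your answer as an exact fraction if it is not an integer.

5/2

Row minima: Top → 0, Bottom → -1; maximin = 0.
Column maxima: L → 5, R → 6; minimax = 5.
0 ≠ 5, so there is no saddle point; optimal play is mixed.
Let Player I play Top with probability p. Expected payoff against L: 5p + (-1)(1−p) = 6p − 1; against R: 0p + 6(1−p) = −6p + 6.
Setting these equal: 6p − 1 = −6p + 6 ⇒ 12p = 7 ⇒ p = 7/12, and the value is (6)·(7/12) − 1 = 5/2.
For Player II: with q = P(L), equating Top's and Bottom's payoffs gives 5q = −7q + 6 ⇒ q = 1/2.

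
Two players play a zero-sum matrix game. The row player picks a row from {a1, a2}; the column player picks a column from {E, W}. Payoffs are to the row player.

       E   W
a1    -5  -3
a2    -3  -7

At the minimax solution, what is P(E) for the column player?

2/3

Row minima: a1 → -5, a2 → -7; maximin = -5.
Column maxima: E → -3, W → -3; minimax = -3.
-5 ≠ -3, so there is no saddle point; optimal play is mixed.
Let the row player play a1 with probability p. Expected payoff against E: (-5)p + (-3)(1−p) = −2p − 3; against W: (-3)p + (-7)(1−p) = 4p − 7.
Setting these equal: −2p − 3 = 4p − 7 ⇒ −6p = -4 ⇒ p = 2/3, and the value is (-2)·(2/3) − 3 = -13/3.
For the column player: with q = P(E), equating a1's and a2's payoffs gives −2q − 3 = 4q − 7 ⇒ q = 2/3.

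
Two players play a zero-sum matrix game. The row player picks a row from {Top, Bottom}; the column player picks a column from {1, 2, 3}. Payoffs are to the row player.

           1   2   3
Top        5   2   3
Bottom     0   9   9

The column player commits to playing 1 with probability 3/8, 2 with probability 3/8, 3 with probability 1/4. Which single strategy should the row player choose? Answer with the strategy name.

Expected payoff of Top: (3/8)·5 + (3/8)·2 + (1/4)·3 = 27/8.
Expected payoff of Bottom: (3/8)·0 + (3/8)·9 + (1/4)·9 = 45/8.
The largest is 45/8, so the row player's best response is Bottom.

Bottom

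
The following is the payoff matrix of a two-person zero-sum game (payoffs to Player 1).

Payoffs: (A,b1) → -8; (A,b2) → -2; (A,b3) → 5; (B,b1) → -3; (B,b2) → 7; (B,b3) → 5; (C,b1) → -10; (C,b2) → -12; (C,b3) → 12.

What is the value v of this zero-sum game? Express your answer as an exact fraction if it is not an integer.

-3

Row minima: A → -8, B → -3, C → -12; maximin = -3.
Column maxima: b1 → -3, b2 → 7, b3 → 12; minimax = -3.
Since maximin = minimax = -3, there is a saddle point and the value is -3.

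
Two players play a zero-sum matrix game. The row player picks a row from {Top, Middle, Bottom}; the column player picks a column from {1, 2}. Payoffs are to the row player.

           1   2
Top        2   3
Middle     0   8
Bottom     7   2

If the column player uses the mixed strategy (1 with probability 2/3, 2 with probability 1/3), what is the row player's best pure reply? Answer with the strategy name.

Bottom

Expected payoff of Top: (2/3)·2 + (1/3)·3 = 7/3.
Expected payoff of Middle: (2/3)·0 + (1/3)·8 = 8/3.
Expected payoff of Bottom: (2/3)·7 + (1/3)·2 = 16/3.
The largest is 16/3, so the row player's best response is Bottom.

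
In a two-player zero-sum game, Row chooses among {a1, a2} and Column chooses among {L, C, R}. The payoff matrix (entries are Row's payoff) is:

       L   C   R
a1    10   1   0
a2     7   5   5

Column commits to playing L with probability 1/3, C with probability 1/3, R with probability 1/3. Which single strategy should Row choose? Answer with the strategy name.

Expected payoff of a1: (1/3)·10 + (1/3)·1 + (1/3)·0 = 11/3.
Expected payoff of a2: (1/3)·7 + (1/3)·5 + (1/3)·5 = 17/3.
The largest is 17/3, so Row's best response is a2.

a2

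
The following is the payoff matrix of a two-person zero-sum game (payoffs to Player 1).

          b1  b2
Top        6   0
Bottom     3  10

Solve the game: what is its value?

Row minima: Top → 0, Bottom → 3; maximin = 3.
Column maxima: b1 → 6, b2 → 10; minimax = 6.
3 ≠ 6, so there is no saddle point; optimal play is mixed.
Let Player 1 play Top with probability p. Expected payoff against b1: 6p + 3(1−p) = 3p + 3; against b2: 0p + 10(1−p) = −10p + 10.
Setting these equal: 3p + 3 = −10p + 10 ⇒ 13p = 7 ⇒ p = 7/13, and the value is (3)·(7/13) + 3 = 60/13.
For Player 2: with q = P(b1), equating Top's and Bottom's payoffs gives 6q = −7q + 10 ⇒ q = 10/13.

60/13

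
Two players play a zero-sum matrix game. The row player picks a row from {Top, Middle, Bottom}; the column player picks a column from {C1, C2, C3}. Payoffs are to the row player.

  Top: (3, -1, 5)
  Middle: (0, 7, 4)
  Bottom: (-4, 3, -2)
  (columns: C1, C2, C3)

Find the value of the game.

21/11

Row minima: Top → -1, Middle → 0, Bottom → -4; maximin = 0.
Column maxima: C1 → 3, C2 → 7, C3 → 5; minimax = 3.
0 ≠ 3, so there is no saddle point; optimal play is mixed.
Bottom is strictly dominated by Middle, so the row player never plays it.
C3 is strictly dominated by C1 (it gives the row player strictly more in every row), so the column player never plays it.
On the remaining 2×2 (Top, Middle vs C1, C2):
Let the row player play Top with probability p. Expected payoff against C1: 3p + 0(1−p) = 3p; against C2: (-1)p + 7(1−p) = −8p + 7.
Setting these equal: 3p = −8p + 7 ⇒ 11p = 7 ⇒ p = 7/11, and the value is (3)·(7/11) = 21/11.
For the column player: with q = P(C1), equating Top's and Middle's payoffs gives 4q − 1 = −7q + 7 ⇒ q = 8/11.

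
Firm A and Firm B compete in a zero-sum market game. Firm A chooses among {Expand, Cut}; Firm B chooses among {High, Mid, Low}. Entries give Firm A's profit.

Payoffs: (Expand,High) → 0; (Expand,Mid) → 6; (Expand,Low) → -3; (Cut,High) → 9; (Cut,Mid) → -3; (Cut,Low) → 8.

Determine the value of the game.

39/20

Row minima: Expand → -3, Cut → -3; maximin = -3.
Column maxima: High → 9, Mid → 6, Low → 8; minimax = 6.
-3 ≠ 6, so there is no saddle point; optimal play is mixed.
High is strictly dominated by Low (it gives Firm A strictly more in every row), so Firm B never plays it.
On the remaining 2×2 (Expand, Cut vs Mid, Low):
Let Firm A play Expand with probability p. Expected payoff against Mid: 6p + (-3)(1−p) = 9p − 3; against Low: (-3)p + 8(1−p) = −11p + 8.
Setting these equal: 9p − 3 = −11p + 8 ⇒ 20p = 11 ⇒ p = 11/20, and the value is (9)·(11/20) − 3 = 39/20.
For Firm B: with q = P(Mid), equating Expand's and Cut's payoffs gives 9q − 3 = −11q + 8 ⇒ q = 11/20.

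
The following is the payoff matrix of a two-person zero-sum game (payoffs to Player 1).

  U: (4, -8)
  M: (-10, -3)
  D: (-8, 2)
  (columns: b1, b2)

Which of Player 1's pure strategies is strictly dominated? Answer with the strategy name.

D gives a strictly higher payoff than M against every column: -8 > -10, 2 > -3.
So M is strictly dominated and Player 1 never plays it.

M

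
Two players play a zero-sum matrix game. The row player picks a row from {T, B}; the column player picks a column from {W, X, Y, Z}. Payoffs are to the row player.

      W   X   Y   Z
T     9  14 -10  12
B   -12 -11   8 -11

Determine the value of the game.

Row minima: T → -10, B → -12; maximin = -10.
Column maxima: W → 9, X → 14, Y → 8, Z → 12; minimax = 8.
-10 ≠ 8, so there is no saddle point; optimal play is mixed.
X is strictly dominated by W (it gives the row player strictly more in every row), so the column player never plays it.
Z is strictly dominated by W (it gives the row player strictly more in every row), so the column player never plays it.
On the remaining 2×2 (T, B vs W, Y):
Let the row player play T with probability p. Expected payoff against W: 9p + (-12)(1−p) = 21p − 12; against Y: (-10)p + 8(1−p) = −18p + 8.
Setting these equal: 21p − 12 = −18p + 8 ⇒ 39p = 20 ⇒ p = 20/39, and the value is (21)·(20/39) − 12 = -16/13.
For the column player: with q = P(W), equating T's and B's payoffs gives 19q − 10 = −20q + 8 ⇒ q = 6/13.

-16/13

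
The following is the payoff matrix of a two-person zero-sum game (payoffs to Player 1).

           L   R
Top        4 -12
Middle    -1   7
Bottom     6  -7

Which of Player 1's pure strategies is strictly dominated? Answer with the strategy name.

Bottom gives a strictly higher payoff than Top against every column: 6 > 4, -7 > -12.
So Top is strictly dominated and Player 1 never plays it.

Top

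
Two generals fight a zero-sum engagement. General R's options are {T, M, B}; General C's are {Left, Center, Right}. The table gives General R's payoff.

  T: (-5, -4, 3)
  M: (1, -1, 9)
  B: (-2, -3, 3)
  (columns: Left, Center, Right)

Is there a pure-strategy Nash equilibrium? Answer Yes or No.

Yes

Row minima: T → -5, M → -1, B → -3; maximin = -1.
Column maxima: Left → 1, Center → -1, Right → 9; minimax = -1.
maximin = minimax = -1, so a saddle point exists.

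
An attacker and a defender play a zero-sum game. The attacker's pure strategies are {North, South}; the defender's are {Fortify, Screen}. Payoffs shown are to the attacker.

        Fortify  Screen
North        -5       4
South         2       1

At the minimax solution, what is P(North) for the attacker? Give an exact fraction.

Row minima: North → -5, South → 1; maximin = 1.
Column maxima: Fortify → 2, Screen → 4; minimax = 2.
1 ≠ 2, so there is no saddle point; optimal play is mixed.
Let the attacker play North with probability p. Expected payoff against Fortify: (-5)p + 2(1−p) = −7p + 2; against Screen: 4p + 1(1−p) = 3p + 1.
Setting these equal: −7p + 2 = 3p + 1 ⇒ −10p = -1 ⇒ p = 1/10, and the value is (-7)·(1/10) + 2 = 13/10.
For the defender: with q = P(Fortify), equating North's and South's payoffs gives −9q + 4 = q + 1 ⇒ q = 3/10.

1/10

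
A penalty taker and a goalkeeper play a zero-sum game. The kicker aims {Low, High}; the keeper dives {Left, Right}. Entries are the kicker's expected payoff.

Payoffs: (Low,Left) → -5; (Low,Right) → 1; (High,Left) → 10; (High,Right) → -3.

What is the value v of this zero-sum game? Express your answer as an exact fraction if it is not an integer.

-5/19

Row minima: Low → -5, High → -3; maximin = -3.
Column maxima: Left → 10, Right → 1; minimax = 1.
-3 ≠ 1, so there is no saddle point; optimal play is mixed.
Let the kicker play Low with probability p. Expected payoff against Left: (-5)p + 10(1−p) = −15p + 10; against Right: 1p + (-3)(1−p) = 4p − 3.
Setting these equal: −15p + 10 = 4p − 3 ⇒ −19p = -13 ⇒ p = 13/19, and the value is (-15)·(13/19) + 10 = -5/19.
For the keeper: with q = P(Left), equating Low's and High's payoffs gives −6q + 1 = 13q − 3 ⇒ q = 4/19.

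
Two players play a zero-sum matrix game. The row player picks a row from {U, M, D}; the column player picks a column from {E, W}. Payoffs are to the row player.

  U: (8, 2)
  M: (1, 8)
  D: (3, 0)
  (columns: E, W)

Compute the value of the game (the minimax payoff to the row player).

Row minima: U → 2, M → 1, D → 0; maximin = 2.
Column maxima: E → 8, W → 8; minimax = 8.
2 ≠ 8, so there is no saddle point; optimal play is mixed.
D is strictly dominated by U, so the row player never plays it.
On the remaining 2×2 (U, M vs E, W):
Let the row player play U with probability p. Expected payoff against E: 8p + 1(1−p) = 7p + 1; against W: 2p + 8(1−p) = −6p + 8.
Setting these equal: 7p + 1 = −6p + 8 ⇒ 13p = 7 ⇒ p = 7/13, and the value is (7)·(7/13) + 1 = 62/13.
For the column player: with q = P(E), equating U's and M's payoffs gives 6q + 2 = −7q + 8 ⇒ q = 6/13.

62/13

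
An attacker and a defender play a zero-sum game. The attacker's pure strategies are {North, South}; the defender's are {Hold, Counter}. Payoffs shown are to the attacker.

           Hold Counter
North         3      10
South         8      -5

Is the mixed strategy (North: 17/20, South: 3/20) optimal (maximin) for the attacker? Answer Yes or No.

Against Hold this mix gives (17/20)·3 + (3/20)·8 = 15/4.
Against Counter this mix gives (17/20)·10 + (3/20)·(-5) = 31/4.
The defender will play Hold, holding the attacker to 15/4. Shifting weight toward the row that does better against Hold would raise this floor (the equalizing mix achieves 19/4 against both Hold and Counter), so the proposed strategy is not optimal.

No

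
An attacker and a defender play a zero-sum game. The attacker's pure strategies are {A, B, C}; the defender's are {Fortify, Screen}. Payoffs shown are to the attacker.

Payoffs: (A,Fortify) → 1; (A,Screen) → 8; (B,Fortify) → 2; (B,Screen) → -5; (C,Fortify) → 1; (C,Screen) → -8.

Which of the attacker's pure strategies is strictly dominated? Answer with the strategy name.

B gives a strictly higher payoff than C against every column: 2 > 1, -5 > -8.
So C is strictly dominated and the attacker never plays it.

C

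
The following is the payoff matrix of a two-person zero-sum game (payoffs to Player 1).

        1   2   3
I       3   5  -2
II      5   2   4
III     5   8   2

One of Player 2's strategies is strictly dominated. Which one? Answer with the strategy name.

3 holds Player 1's payoff strictly below 1 in every row: -2 < 3, 4 < 5, 2 < 5.
So 1 is strictly dominated for Player 2.

1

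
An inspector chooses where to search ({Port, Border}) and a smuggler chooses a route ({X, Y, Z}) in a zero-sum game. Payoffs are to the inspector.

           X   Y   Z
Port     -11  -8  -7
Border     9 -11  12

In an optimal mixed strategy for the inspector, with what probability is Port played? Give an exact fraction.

20/23

Row minima: Port → -11, Border → -11; maximin = -11.
Column maxima: X → 9, Y → -8, Z → 12; minimax = -8.
-11 ≠ -8, so there is no saddle point; optimal play is mixed.
Z is strictly dominated by X (it gives the inspector strictly more in every row), so the smuggler never plays it.
On the remaining 2×2 (Port, Border vs X, Y):
Let the inspector play Port with probability p. Expected payoff against X: (-11)p + 9(1−p) = −20p + 9; against Y: (-8)p + (-11)(1−p) = 3p − 11.
Setting these equal: −20p + 9 = 3p − 11 ⇒ −23p = -20 ⇒ p = 20/23, and the value is (-20)·(20/23) + 9 = -193/23.
For the smuggler: with q = P(X), equating Port's and Border's payoffs gives −3q − 8 = 20q − 11 ⇒ q = 3/23.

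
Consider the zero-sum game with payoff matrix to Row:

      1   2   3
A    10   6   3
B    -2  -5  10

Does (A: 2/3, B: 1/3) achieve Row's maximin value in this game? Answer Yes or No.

No

Against 1 this mix gives (2/3)·10 + (1/3)·(-2) = 6.
Against 2 this mix gives (2/3)·6 + (1/3)·(-5) = 7/3.
Against 3 this mix gives (2/3)·3 + (1/3)·10 = 16/3.
Column will play 2, holding Row to 7/3. Shifting weight toward the row that does better against 2 would raise this floor (the equalizing mix achieves 25/6 against both 2 and 3), so the proposed strategy is not optimal.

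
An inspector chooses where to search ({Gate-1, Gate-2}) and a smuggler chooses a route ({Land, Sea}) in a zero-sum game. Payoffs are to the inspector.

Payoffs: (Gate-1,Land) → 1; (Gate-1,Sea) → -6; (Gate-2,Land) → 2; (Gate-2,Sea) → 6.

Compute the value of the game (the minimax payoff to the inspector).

Row minima: Gate-1 → -6, Gate-2 → 2; maximin = 2.
Column maxima: Land → 2, Sea → 6; minimax = 2.
Since maximin = minimax = 2, there is a saddle point and the value is 2.

2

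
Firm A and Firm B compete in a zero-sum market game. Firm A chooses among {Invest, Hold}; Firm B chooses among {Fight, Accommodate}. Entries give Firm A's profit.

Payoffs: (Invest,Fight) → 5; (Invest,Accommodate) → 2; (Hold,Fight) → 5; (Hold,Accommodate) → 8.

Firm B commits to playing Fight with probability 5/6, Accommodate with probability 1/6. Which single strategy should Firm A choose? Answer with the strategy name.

Expected payoff of Invest: (5/6)·5 + (1/6)·2 = 9/2.
Expected payoff of Hold: (5/6)·5 + (1/6)·8 = 11/2.
The largest is 11/2, so Firm A's best response is Hold.

Hold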